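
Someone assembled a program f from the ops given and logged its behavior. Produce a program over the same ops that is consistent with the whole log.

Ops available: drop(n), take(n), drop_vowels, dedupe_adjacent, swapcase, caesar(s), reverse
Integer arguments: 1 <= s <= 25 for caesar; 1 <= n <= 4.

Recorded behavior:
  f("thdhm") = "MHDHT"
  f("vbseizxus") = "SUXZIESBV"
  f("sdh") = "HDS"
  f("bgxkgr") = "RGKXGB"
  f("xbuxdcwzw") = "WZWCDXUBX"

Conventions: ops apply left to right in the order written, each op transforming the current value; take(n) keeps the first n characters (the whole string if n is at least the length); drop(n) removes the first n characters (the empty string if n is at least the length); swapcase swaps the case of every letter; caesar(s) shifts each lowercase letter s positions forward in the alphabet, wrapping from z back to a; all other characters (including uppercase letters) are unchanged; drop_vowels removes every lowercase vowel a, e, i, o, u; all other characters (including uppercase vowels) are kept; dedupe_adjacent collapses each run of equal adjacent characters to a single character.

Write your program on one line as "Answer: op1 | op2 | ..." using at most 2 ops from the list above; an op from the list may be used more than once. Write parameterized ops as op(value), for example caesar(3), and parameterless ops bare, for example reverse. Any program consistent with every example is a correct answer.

swapcase | reverse

Check, running the answer program on each example:
  "thdhm" -> "THDHM" -> "MHDHT"
  "vbseizxus" -> "VBSEIZXUS" -> "SUXZIESBV"
  "sdh" -> "SDH" -> "HDS"
  "bgxkgr" -> "BGXKGR" -> "RGKXGB"
  "xbuxdcwzw" -> "XBUXDCWZW" -> "WZWCDXUBX"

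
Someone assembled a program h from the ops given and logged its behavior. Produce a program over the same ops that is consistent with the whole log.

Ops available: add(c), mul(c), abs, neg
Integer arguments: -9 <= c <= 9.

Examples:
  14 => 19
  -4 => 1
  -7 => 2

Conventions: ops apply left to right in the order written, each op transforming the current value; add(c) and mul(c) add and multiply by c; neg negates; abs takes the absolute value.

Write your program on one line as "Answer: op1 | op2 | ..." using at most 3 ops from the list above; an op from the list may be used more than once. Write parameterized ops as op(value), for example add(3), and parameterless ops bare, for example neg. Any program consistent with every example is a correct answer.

add(5) | neg | abs

Check, running the answer program on each example:
  14 -> 19 -> -19 -> 19
  -4 -> 1 -> -1 -> 1
  -7 -> -2 -> 2 -> 2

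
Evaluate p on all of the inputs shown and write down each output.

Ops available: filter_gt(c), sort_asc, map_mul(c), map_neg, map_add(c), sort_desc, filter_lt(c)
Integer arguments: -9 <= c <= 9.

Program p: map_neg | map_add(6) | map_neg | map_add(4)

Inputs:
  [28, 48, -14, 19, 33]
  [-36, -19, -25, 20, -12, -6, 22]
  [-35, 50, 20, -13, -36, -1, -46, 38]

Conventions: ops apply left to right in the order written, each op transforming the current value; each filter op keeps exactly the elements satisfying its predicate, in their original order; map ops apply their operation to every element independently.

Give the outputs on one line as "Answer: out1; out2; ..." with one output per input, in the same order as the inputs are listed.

Execution, op by op:
  [28, 48, -14, 19, 33] -> [-28, -48, 14, -19, -33] -> [-22, -42, 20, -13, -27] -> [22, 42, -20, 13, 27] -> [26, 46, -16, 17, 31]
  [-36, -19, -25, 20, -12, -6, 22] -> [36, 19, 25, -20, 12, 6, -22] -> [42, 25, 31, -14, 18, 12, -16] -> [-42, -25, -31, 14, -18, -12, 16] -> [-38, -21, -27, 18, -14, -8, 20]
  [-35, 50, 20, -13, -36, -1, -46, 38] -> [35, -50, -20, 13, 36, 1, 46, -38] -> [41, -44, -14, 19, 42, 7, 52, -32] -> [-41, 44, 14, -19, -42, -7, -52, 32] -> [-37, 48, 18, -15, -38, -3, -48, 36]

[26, 46, -16, 17, 31]; [-38, -21, -27, 18, -14, -8, 20]; [-37, 48, 18, -15, -38, -3, -48, 36]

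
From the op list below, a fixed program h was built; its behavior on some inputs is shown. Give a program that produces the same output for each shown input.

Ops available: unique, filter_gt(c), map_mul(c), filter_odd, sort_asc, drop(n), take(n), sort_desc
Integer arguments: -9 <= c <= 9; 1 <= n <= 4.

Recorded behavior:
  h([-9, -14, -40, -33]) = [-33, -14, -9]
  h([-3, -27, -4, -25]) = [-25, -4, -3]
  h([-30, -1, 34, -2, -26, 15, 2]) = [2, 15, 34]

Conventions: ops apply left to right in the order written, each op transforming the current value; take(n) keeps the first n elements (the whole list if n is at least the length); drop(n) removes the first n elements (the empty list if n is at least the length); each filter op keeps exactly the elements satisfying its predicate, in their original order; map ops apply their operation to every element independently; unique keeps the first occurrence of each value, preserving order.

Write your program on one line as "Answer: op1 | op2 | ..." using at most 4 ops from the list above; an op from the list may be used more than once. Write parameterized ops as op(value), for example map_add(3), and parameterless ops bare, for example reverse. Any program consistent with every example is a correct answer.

sort_asc | sort_desc | take(3) | sort_asc

Check, running the answer program on each example:
  [-9, -14, -40, -33] -> [-40, -33, -14, -9] -> [-9, -14, -33, -40] -> [-9, -14, -33] -> [-33, -14, -9]
  [-3, -27, -4, -25] -> [-27, -25, -4, -3] -> [-3, -4, -25, -27] -> [-3, -4, -25] -> [-25, -4, -3]
  [-30, -1, 34, -2, -26, 15, 2] -> [-30, -26, -2, -1, 2, 15, 34] -> [34, 15, 2, -1, -2, -26, -30] -> [34, 15, 2] -> [2, 15, 34]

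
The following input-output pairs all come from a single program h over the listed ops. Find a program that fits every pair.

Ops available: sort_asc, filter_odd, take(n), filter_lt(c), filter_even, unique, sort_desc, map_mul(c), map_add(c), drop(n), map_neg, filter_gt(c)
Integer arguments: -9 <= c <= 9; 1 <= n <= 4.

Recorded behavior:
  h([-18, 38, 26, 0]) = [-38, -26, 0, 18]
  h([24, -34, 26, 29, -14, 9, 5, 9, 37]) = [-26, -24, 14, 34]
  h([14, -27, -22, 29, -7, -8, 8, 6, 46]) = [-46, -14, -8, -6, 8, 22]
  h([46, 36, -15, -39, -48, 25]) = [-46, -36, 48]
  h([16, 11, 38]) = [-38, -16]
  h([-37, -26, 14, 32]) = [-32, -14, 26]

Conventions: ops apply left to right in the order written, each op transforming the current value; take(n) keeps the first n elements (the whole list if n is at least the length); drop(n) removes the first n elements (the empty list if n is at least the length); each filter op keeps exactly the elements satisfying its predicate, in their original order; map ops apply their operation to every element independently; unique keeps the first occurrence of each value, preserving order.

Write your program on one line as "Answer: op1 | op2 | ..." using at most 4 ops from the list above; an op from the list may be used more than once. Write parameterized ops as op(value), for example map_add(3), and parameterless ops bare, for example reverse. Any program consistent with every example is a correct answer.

map_neg | sort_asc | filter_even

Check, running the answer program on each example:
  [-18, 38, 26, 0] -> [18, -38, -26, 0] -> [-38, -26, 0, 18] -> [-38, -26, 0, 18]
  [24, -34, 26, 29, -14, 9, 5, 9, 37] -> [-24, 34, -26, -29, 14, -9, -5, -9, -37] -> [-37, -29, -26, -24, -9, -9, -5, 14, 34] -> [-26, -24, 14, 34]
  [14, -27, -22, 29, -7, -8, 8, 6, 46] -> [-14, 27, 22, -29, 7, 8, -8, -6, -46] -> [-46, -29, -14, -8, -6, 7, 8, 22, 27] -> [-46, -14, -8, -6, 8, 22]
  [46, 36, -15, -39, -48, 25] -> [-46, -36, 15, 39, 48, -25] -> [-46, -36, -25, 15, 39, 48] -> [-46, -36, 48]
  [16, 11, 38] -> [-16, -11, -38] -> [-38, -16, -11] -> [-38, -16]
  [-37, -26, 14, 32] -> [37, 26, -14, -32] -> [-32, -14, 26, 37] -> [-32, -14, 26]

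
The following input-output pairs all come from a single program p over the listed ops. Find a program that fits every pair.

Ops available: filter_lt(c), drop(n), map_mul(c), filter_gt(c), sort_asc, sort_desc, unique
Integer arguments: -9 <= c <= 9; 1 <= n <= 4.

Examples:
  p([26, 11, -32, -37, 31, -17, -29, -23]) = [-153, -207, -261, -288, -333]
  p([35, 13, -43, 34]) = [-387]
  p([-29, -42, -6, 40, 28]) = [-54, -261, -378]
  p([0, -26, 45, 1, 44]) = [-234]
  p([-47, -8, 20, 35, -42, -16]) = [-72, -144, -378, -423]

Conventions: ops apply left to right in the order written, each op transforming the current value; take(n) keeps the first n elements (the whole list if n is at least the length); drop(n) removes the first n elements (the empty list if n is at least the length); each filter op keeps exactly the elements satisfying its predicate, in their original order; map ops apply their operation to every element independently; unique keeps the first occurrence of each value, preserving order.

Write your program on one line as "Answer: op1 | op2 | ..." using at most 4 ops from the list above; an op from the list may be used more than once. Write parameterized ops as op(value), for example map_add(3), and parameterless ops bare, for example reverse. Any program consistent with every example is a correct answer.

map_mul(9) | sort_desc | filter_lt(0)

Check, running the answer program on each example:
  [26, 11, -32, -37, 31, -17, -29, -23] -> [234, 99, -288, -333, 279, -153, -261, -207] -> [279, 234, 99, -153, -207, -261, -288, -333] -> [-153, -207, -261, -288, -333]
  [35, 13, -43, 34] -> [315, 117, -387, 306] -> [315, 306, 117, -387] -> [-387]
  [-29, -42, -6, 40, 28] -> [-261, -378, -54, 360, 252] -> [360, 252, -54, -261, -378] -> [-54, -261, -378]
  [0, -26, 45, 1, 44] -> [0, -234, 405, 9, 396] -> [405, 396, 9, 0, -234] -> [-234]
  [-47, -8, 20, 35, -42, -16] -> [-423, -72, 180, 315, -378, -144] -> [315, 180, -72, -144, -378, -423] -> [-72, -144, -378, -423]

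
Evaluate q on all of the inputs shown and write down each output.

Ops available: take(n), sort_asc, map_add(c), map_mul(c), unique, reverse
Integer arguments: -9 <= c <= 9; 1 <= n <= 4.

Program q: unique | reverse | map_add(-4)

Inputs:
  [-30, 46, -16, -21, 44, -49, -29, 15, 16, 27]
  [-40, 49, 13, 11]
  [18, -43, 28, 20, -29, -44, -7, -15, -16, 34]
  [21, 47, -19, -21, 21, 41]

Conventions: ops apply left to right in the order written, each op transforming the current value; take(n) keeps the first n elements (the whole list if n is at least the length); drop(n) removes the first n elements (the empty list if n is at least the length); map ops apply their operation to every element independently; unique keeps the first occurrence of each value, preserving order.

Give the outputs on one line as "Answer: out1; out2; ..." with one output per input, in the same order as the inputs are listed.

Execution, op by op:
  [-30, 46, -16, -21, 44, -49, -29, 15, 16, 27] -> [-30, 46, -16, -21, 44, -49, -29, 15, 16, 27] -> [27, 16, 15, -29, -49, 44, -21, -16, 46, -30] -> [23, 12, 11, -33, -53, 40, -25, -20, 42, -34]
  [-40, 49, 13, 11] -> [-40, 49, 13, 11] -> [11, 13, 49, -40] -> [7, 9, 45, -44]
  [18, -43, 28, 20, -29, -44, -7, -15, -16, 34] -> [18, -43, 28, 20, -29, -44, -7, -15, -16, 34] -> [34, -16, -15, -7, -44, -29, 20, 28, -43, 18] -> [30, -20, -19, -11, -48, -33, 16, 24, -47, 14]
  [21, 47, -19, -21, 21, 41] -> [21, 47, -19, -21, 41] -> [41, -21, -19, 47, 21] -> [37, -25, -23, 43, 17]

[23, 12, 11, -33, -53, 40, -25, -20, 42, -34]; [7, 9, 45, -44]; [30, -20, -19, -11, -48, -33, 16, 24, -47, 14]; [37, -25, -23, 43, 17]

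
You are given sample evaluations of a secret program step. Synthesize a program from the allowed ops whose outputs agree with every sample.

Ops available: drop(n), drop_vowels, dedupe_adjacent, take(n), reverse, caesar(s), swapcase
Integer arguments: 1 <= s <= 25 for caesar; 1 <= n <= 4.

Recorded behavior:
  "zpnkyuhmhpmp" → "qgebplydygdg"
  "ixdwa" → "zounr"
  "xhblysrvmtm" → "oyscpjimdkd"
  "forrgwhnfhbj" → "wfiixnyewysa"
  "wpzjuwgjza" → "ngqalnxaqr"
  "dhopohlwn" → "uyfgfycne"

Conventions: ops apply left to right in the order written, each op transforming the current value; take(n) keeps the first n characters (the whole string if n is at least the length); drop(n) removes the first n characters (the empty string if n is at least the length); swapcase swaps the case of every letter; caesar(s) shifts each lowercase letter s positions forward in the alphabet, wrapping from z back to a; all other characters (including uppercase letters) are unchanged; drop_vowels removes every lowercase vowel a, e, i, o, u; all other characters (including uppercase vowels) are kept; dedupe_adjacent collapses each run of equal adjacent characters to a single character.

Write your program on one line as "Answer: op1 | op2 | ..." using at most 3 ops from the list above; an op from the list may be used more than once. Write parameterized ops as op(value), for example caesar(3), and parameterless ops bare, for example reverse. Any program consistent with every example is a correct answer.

caesar(6) | caesar(11)

Check, running the answer program on each example:
  "zpnkyuhmhpmp" -> "fvtqeansnvsv" -> "qgebplydygdg"
  "ixdwa" -> "odjcg" -> "zounr"
  "xhblysrvmtm" -> "dnhreyxbszs" -> "oyscpjimdkd"
  "forrgwhnfhbj" -> "luxxmcntlnhp" -> "wfiixnyewysa"
  "wpzjuwgjza" -> "cvfpacmpfg" -> "ngqalnxaqr"
  "dhopohlwn" -> "jnuvunrct" -> "uyfgfycne"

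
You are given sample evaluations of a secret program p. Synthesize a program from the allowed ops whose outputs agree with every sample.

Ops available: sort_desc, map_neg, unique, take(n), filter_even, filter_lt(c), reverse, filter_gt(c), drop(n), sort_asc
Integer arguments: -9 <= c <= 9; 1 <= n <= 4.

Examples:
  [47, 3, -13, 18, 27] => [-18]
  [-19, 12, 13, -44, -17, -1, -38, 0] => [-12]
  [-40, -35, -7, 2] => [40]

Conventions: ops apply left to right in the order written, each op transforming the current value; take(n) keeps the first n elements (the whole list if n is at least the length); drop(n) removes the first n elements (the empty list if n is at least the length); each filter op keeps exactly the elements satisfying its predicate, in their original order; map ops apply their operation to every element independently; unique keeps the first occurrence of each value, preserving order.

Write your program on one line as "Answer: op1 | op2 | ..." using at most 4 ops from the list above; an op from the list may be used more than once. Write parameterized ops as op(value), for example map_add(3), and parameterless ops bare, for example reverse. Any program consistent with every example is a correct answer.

map_neg | filter_even | take(2) | take(1)

Check, running the answer program on each example:
  [47, 3, -13, 18, 27] -> [-47, -3, 13, -18, -27] -> [-18] -> [-18] -> [-18]
  [-19, 12, 13, -44, -17, -1, -38, 0] -> [19, -12, -13, 44, 17, 1, 38, 0] -> [-12, 44, 38, 0] -> [-12, 44] -> [-12]
  [-40, -35, -7, 2] -> [40, 35, 7, -2] -> [40, -2] -> [40, -2] -> [40]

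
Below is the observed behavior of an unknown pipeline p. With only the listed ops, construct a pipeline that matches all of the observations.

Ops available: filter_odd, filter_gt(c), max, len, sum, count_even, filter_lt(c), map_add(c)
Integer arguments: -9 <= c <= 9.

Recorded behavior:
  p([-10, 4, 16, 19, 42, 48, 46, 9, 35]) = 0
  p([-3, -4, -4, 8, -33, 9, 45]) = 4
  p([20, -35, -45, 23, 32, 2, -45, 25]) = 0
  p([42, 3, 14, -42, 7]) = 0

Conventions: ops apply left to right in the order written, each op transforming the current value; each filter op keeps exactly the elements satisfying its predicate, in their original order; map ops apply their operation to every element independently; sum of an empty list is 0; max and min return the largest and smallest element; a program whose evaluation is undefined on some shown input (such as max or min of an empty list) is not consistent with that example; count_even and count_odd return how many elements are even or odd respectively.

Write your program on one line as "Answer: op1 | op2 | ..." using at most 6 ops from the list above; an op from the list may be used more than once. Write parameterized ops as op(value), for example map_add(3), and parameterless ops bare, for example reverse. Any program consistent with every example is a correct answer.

filter_gt(-7) | filter_odd | map_add(7) | filter_lt(9) | sum

Check, running the answer program on each example:
  [-10, 4, 16, 19, 42, 48, 46, 9, 35] -> [4, 16, 19, 42, 48, 46, 9, 35] -> [19, 9, 35] -> [26, 16, 42] -> [] -> 0
  [-3, -4, -4, 8, -33, 9, 45] -> [-3, -4, -4, 8, 9, 45] -> [-3, 9, 45] -> [4, 16, 52] -> [4] -> 4
  [20, -35, -45, 23, 32, 2, -45, 25] -> [20, 23, 32, 2, 25] -> [23, 25] -> [30, 32] -> [] -> 0
  [42, 3, 14, -42, 7] -> [42, 3, 14, 7] -> [3, 7] -> [10, 14] -> [] -> 0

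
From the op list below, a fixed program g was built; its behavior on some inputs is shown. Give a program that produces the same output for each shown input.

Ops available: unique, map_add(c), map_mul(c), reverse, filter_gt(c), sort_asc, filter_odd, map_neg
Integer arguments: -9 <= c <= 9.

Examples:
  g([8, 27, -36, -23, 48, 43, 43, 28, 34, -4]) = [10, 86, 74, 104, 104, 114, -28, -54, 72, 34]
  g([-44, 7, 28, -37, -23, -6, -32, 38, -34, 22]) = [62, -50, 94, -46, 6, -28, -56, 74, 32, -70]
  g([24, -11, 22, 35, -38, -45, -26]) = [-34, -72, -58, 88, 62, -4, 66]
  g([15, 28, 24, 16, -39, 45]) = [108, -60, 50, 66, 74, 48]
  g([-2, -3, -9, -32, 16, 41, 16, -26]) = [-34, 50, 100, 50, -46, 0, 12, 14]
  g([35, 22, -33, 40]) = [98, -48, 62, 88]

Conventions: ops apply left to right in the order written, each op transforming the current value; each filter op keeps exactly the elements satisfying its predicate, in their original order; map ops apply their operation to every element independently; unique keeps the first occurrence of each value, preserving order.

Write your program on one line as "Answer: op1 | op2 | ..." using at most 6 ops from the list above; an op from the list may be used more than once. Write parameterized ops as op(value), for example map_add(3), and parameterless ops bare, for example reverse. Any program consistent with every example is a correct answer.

map_add(9) | map_neg | map_mul(2) | reverse | map_neg

Check, running the answer program on each example:
  [8, 27, -36, -23, 48, 43, 43, 28, 34, -4] -> [17, 36, -27, -14, 57, 52, 52, 37, 43, 5] -> [-17, -36, 27, 14, -57, -52, -52, -37, -43, -5] -> [-34, -72, 54, 28, -114, -104, -104, -74, -86, -10] -> [-10, -86, -74, -104, -104, -114, 28, 54, -72, -34] -> [10, 86, 74, 104, 104, 114, -28, -54, 72, 34]
  [-44, 7, 28, -37, -23, -6, -32, 38, -34, 22] -> [-35, 16, 37, -28, -14, 3, -23, 47, -25, 31] -> [35, -16, -37, 28, 14, -3, 23, -47, 25, -31] -> [70, -32, -74, 56, 28, -6, 46, -94, 50, -62] -> [-62, 50, -94, 46, -6, 28, 56, -74, -32, 70] -> [62, -50, 94, -46, 6, -28, -56, 74, 32, -70]
  [24, -11, 22, 35, -38, -45, -26] -> [33, -2, 31, 44, -29, -36, -17] -> [-33, 2, -31, -44, 29, 36, 17] -> [-66, 4, -62, -88, 58, 72, 34] -> [34, 72, 58, -88, -62, 4, -66] -> [-34, -72, -58, 88, 62, -4, 66]
  [15, 28, 24, 16, -39, 45] -> [24, 37, 33, 25, -30, 54] -> [-24, -37, -33, -25, 30, -54] -> [-48, -74, -66, -50, 60, -108] -> [-108, 60, -50, -66, -74, -48] -> [108, -60, 50, 66, 74, 48]
  [-2, -3, -9, -32, 16, 41, 16, -26] -> [7, 6, 0, -23, 25, 50, 25, -17] -> [-7, -6, 0, 23, -25, -50, -25, 17] -> [-14, -12, 0, 46, -50, -100, -50, 34] -> [34, -50, -100, -50, 46, 0, -12, -14] -> [-34, 50, 100, 50, -46, 0, 12, 14]
  [35, 22, -33, 40] -> [44, 31, -24, 49] -> [-44, -31, 24, -49] -> [-88, -62, 48, -98] -> [-98, 48, -62, -88] -> [98, -48, 62, 88]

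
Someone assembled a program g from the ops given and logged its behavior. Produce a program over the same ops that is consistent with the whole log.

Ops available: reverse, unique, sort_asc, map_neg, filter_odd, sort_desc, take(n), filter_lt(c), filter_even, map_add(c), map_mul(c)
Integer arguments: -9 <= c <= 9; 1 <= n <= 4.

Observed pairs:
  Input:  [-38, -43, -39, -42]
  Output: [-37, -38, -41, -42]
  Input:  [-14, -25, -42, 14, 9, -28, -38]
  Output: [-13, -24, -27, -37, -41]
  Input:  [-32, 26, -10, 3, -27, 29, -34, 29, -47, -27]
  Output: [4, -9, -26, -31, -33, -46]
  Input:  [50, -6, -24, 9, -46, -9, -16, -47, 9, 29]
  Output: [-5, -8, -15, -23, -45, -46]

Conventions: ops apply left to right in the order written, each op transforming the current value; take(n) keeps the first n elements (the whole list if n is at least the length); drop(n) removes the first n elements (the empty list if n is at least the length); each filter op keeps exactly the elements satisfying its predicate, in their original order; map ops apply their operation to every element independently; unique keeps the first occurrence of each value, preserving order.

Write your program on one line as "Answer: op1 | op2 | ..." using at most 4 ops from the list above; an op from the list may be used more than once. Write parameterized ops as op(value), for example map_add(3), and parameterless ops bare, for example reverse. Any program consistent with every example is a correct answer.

unique | filter_lt(5) | sort_desc | map_add(1)

Check, running the answer program on each example:
  [-38, -43, -39, -42] -> [-38, -43, -39, -42] -> [-38, -43, -39, -42] -> [-38, -39, -42, -43] -> [-37, -38, -41, -42]
  [-14, -25, -42, 14, 9, -28, -38] -> [-14, -25, -42, 14, 9, -28, -38] -> [-14, -25, -42, -28, -38] -> [-14, -25, -28, -38, -42] -> [-13, -24, -27, -37, -41]
  [-32, 26, -10, 3, -27, 29, -34, 29, -47, -27] -> [-32, 26, -10, 3, -27, 29, -34, -47] -> [-32, -10, 3, -27, -34, -47] -> [3, -10, -27, -32, -34, -47] -> [4, -9, -26, -31, -33, -46]
  [50, -6, -24, 9, -46, -9, -16, -47, 9, 29] -> [50, -6, -24, 9, -46, -9, -16, -47, 29] -> [-6, -24, -46, -9, -16, -47] -> [-6, -9, -16, -24, -46, -47] -> [-5, -8, -15, -23, -45, -46]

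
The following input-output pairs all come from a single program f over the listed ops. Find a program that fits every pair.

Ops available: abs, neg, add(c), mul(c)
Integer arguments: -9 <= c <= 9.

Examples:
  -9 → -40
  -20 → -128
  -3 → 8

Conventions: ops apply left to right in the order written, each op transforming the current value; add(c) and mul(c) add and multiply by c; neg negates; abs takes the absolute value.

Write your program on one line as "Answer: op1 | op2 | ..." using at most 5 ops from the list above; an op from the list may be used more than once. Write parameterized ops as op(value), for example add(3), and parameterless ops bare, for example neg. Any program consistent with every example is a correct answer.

add(4) | mul(4) | mul(-2) | neg

Check, running the answer program on each example:
  -9 -> -5 -> -20 -> 40 -> -40
  -20 -> -16 -> -64 -> 128 -> -128
  -3 -> 1 -> 4 -> -8 -> 8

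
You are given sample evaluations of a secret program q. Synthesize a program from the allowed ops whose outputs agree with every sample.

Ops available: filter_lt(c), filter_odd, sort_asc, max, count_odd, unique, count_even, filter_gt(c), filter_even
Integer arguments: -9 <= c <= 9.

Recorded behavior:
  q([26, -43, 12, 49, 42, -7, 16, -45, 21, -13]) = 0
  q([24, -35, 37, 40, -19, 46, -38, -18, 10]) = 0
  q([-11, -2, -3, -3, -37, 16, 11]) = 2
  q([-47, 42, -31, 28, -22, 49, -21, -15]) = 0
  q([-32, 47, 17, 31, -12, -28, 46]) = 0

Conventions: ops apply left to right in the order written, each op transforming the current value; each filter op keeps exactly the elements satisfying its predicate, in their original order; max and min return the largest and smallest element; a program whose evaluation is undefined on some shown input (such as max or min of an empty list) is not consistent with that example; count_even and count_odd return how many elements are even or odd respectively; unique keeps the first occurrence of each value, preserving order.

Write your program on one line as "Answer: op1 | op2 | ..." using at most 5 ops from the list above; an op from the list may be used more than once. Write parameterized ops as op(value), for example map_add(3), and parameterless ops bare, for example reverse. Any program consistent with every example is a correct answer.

filter_gt(-5) | filter_lt(8) | filter_odd | count_odd

Check, running the answer program on each example:
  [26, -43, 12, 49, 42, -7, 16, -45, 21, -13] -> [26, 12, 49, 42, 16, 21] -> [] -> [] -> 0
  [24, -35, 37, 40, -19, 46, -38, -18, 10] -> [24, 37, 40, 46, 10] -> [] -> [] -> 0
  [-11, -2, -3, -3, -37, 16, 11] -> [-2, -3, -3, 16, 11] -> [-2, -3, -3] -> [-3, -3] -> 2
  [-47, 42, -31, 28, -22, 49, -21, -15] -> [42, 28, 49] -> [] -> [] -> 0
  [-32, 47, 17, 31, -12, -28, 46] -> [47, 17, 31, 46] -> [] -> [] -> 0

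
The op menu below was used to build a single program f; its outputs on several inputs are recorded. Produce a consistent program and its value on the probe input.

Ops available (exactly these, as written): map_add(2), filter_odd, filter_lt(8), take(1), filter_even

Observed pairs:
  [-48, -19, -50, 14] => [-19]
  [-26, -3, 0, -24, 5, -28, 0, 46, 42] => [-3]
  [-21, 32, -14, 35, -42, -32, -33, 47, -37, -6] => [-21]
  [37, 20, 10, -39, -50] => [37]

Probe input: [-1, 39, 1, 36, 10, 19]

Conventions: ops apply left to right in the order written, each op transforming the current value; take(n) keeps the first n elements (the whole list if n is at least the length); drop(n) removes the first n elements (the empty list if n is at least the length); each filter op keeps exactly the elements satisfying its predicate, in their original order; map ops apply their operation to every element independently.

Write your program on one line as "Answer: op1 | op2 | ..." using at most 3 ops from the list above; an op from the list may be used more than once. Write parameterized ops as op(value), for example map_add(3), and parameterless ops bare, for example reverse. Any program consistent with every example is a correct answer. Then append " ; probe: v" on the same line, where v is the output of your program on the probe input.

filter_odd | take(1) ; probe: [-1]

Check, running the answer program on each example:
  [-48, -19, -50, 14] -> [-19] -> [-19]
  [-26, -3, 0, -24, 5, -28, 0, 46, 42] -> [-3, 5] -> [-3]
  [-21, 32, -14, 35, -42, -32, -33, 47, -37, -6] -> [-21, 35, -33, 47, -37] -> [-21]
  [37, 20, 10, -39, -50] -> [37, -39] -> [37]
  probe: [-1, 39, 1, 36, 10, 19] -> [-1, 39, 1, 19] -> [-1]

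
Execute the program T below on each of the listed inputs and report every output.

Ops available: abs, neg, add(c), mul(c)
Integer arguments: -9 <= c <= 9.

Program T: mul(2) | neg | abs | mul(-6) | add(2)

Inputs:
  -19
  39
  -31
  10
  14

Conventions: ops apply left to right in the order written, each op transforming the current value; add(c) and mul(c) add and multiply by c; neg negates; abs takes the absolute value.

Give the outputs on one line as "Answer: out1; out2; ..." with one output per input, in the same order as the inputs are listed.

Execution, op by op:
  -19 -> -38 -> 38 -> 38 -> -228 -> -226
  39 -> 78 -> -78 -> 78 -> -468 -> -466
  -31 -> -62 -> 62 -> 62 -> -372 -> -370
  10 -> 20 -> -20 -> 20 -> -120 -> -118
  14 -> 28 -> -28 -> 28 -> -168 -> -166

-226; -466; -370; -118; -166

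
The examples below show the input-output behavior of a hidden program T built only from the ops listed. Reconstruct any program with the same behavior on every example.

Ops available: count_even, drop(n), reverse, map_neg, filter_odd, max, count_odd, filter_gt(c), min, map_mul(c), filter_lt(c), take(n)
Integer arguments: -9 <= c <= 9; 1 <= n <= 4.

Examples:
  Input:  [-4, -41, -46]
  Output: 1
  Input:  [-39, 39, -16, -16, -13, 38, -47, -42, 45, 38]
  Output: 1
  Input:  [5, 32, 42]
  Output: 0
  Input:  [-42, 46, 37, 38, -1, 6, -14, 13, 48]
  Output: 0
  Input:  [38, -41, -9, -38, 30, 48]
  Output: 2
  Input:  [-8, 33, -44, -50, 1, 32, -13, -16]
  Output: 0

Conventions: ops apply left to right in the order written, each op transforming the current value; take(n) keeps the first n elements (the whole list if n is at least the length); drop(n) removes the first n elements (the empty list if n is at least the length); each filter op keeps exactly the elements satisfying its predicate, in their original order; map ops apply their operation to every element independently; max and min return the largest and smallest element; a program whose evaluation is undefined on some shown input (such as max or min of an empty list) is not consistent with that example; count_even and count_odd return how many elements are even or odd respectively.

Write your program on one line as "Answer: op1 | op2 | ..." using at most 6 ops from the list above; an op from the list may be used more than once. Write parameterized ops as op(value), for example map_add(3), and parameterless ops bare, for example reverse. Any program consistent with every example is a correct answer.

take(3) | reverse | filter_lt(4) | filter_odd | count_odd

Check, running the answer program on each example:
  [-4, -41, -46] -> [-4, -41, -46] -> [-46, -41, -4] -> [-46, -41, -4] -> [-41] -> 1
  [-39, 39, -16, -16, -13, 38, -47, -42, 45, 38] -> [-39, 39, -16] -> [-16, 39, -39] -> [-16, -39] -> [-39] -> 1
  [5, 32, 42] -> [5, 32, 42] -> [42, 32, 5] -> [] -> [] -> 0
  [-42, 46, 37, 38, -1, 6, -14, 13, 48] -> [-42, 46, 37] -> [37, 46, -42] -> [-42] -> [] -> 0
  [38, -41, -9, -38, 30, 48] -> [38, -41, -9] -> [-9, -41, 38] -> [-9, -41] -> [-9, -41] -> 2
  [-8, 33, -44, -50, 1, 32, -13, -16] -> [-8, 33, -44] -> [-44, 33, -8] -> [-44, -8] -> [] -> 0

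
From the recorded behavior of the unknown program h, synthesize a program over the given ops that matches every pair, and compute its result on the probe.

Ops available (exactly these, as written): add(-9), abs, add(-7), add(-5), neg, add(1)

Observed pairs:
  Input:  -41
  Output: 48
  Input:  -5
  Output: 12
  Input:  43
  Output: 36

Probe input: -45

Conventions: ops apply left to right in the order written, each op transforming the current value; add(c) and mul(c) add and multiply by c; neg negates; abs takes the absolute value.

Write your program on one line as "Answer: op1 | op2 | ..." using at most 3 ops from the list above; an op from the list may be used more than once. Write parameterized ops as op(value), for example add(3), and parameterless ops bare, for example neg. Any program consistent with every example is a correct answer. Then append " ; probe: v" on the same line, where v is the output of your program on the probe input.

add(-7) | abs ; probe: 52

Check, running the answer program on each example:
  -41 -> -48 -> 48
  -5 -> -12 -> 12
  43 -> 36 -> 36
  probe: -45 -> -52 -> 52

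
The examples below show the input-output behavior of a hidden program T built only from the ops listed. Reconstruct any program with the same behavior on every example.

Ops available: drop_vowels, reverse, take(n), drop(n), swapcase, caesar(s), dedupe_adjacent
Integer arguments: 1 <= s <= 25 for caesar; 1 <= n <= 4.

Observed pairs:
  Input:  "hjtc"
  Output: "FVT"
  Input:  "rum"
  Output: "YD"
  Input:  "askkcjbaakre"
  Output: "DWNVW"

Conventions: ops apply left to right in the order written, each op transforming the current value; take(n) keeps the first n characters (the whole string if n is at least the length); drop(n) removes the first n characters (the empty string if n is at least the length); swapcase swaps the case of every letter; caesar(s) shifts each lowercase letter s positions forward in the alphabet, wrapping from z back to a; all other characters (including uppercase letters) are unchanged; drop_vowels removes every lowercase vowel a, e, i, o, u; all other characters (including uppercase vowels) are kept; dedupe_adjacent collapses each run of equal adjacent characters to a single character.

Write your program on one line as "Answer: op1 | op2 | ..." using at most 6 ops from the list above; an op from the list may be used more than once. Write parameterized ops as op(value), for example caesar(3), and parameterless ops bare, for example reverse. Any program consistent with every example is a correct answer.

drop_vowels | caesar(12) | drop_vowels | dedupe_adjacent | swapcase | reverse

Check, running the answer program on each example:
  "hjtc" -> "hjtc" -> "tvfo" -> "tvf" -> "tvf" -> "TVF" -> "FVT"
  "rum" -> "rm" -> "dy" -> "dy" -> "dy" -> "DY" -> "YD"
  "askkcjbaakre" -> "skkcjbkr" -> "ewwovnwd" -> "wwvnwd" -> "wvnwd" -> "WVNWD" -> "DWNVW"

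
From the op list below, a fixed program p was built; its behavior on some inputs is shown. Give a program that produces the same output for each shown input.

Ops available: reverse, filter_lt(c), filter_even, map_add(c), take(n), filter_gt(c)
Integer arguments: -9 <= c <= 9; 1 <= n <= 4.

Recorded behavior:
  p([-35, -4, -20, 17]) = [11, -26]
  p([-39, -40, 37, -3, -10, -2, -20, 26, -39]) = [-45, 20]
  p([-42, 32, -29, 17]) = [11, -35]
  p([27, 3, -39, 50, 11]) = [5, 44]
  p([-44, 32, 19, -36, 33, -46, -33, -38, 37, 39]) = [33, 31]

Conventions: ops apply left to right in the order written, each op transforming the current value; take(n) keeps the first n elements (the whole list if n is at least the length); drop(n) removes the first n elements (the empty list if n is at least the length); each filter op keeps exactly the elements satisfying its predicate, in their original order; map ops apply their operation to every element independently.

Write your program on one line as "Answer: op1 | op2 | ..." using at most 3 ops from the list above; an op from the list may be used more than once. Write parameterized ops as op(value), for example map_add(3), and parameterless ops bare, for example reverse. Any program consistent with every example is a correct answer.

reverse | take(2) | map_add(-6)

Check, running the answer program on each example:
  [-35, -4, -20, 17] -> [17, -20, -4, -35] -> [17, -20] -> [11, -26]
  [-39, -40, 37, -3, -10, -2, -20, 26, -39] -> [-39, 26, -20, -2, -10, -3, 37, -40, -39] -> [-39, 26] -> [-45, 20]
  [-42, 32, -29, 17] -> [17, -29, 32, -42] -> [17, -29] -> [11, -35]
  [27, 3, -39, 50, 11] -> [11, 50, -39, 3, 27] -> [11, 50] -> [5, 44]
  [-44, 32, 19, -36, 33, -46, -33, -38, 37, 39] -> [39, 37, -38, -33, -46, 33, -36, 19, 32, -44] -> [39, 37] -> [33, 31]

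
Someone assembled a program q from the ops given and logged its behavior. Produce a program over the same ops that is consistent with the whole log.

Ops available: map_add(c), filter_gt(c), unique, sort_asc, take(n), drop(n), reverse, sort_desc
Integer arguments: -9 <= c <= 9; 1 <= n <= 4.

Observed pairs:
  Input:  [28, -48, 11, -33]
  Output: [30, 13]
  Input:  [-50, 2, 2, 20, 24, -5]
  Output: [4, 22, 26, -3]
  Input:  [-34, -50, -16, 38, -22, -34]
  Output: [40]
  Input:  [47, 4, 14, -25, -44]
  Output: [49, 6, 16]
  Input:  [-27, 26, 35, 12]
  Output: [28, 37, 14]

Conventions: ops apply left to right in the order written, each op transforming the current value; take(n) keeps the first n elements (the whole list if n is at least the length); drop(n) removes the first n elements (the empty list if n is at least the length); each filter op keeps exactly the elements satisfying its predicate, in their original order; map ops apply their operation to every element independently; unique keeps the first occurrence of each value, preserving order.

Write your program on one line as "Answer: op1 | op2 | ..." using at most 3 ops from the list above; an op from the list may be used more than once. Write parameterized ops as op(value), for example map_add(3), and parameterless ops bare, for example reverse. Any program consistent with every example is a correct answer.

map_add(2) | filter_gt(-9) | unique

Check, running the answer program on each example:
  [28, -48, 11, -33] -> [30, -46, 13, -31] -> [30, 13] -> [30, 13]
  [-50, 2, 2, 20, 24, -5] -> [-48, 4, 4, 22, 26, -3] -> [4, 4, 22, 26, -3] -> [4, 22, 26, -3]
  [-34, -50, -16, 38, -22, -34] -> [-32, -48, -14, 40, -20, -32] -> [40] -> [40]
  [47, 4, 14, -25, -44] -> [49, 6, 16, -23, -42] -> [49, 6, 16] -> [49, 6, 16]
  [-27, 26, 35, 12] -> [-25, 28, 37, 14] -> [28, 37, 14] -> [28, 37, 14]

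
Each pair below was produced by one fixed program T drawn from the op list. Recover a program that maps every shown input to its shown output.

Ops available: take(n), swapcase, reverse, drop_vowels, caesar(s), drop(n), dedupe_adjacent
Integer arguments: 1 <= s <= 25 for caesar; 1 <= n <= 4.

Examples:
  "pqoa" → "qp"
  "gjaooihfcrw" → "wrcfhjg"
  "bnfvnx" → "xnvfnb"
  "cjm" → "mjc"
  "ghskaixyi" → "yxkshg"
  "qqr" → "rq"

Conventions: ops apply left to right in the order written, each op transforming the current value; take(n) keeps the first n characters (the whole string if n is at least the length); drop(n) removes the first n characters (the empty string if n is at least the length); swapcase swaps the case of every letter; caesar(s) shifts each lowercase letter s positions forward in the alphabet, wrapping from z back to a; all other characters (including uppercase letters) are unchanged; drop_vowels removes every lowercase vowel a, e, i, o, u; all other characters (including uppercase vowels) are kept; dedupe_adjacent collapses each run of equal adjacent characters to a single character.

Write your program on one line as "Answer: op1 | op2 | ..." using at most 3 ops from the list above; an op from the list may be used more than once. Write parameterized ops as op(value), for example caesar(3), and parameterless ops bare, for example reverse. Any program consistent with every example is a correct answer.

dedupe_adjacent | drop_vowels | reverse

Check, running the answer program on each example:
  "pqoa" -> "pqoa" -> "pq" -> "qp"
  "gjaooihfcrw" -> "gjaoihfcrw" -> "gjhfcrw" -> "wrcfhjg"
  "bnfvnx" -> "bnfvnx" -> "bnfvnx" -> "xnvfnb"
  "cjm" -> "cjm" -> "cjm" -> "mjc"
  "ghskaixyi" -> "ghskaixyi" -> "ghskxy" -> "yxkshg"
  "qqr" -> "qr" -> "qr" -> "rq"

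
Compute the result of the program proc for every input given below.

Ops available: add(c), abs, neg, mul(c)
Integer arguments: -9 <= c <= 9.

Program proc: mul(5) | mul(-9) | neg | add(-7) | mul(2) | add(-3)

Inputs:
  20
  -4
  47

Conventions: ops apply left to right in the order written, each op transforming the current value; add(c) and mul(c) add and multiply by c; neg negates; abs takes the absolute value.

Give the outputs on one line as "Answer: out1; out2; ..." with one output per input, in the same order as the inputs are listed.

1783; -377; 4213

Execution, op by op:
  20 -> 100 -> -900 -> 900 -> 893 -> 1786 -> 1783
  -4 -> -20 -> 180 -> -180 -> -187 -> -374 -> -377
  47 -> 235 -> -2115 -> 2115 -> 2108 -> 4216 -> 4213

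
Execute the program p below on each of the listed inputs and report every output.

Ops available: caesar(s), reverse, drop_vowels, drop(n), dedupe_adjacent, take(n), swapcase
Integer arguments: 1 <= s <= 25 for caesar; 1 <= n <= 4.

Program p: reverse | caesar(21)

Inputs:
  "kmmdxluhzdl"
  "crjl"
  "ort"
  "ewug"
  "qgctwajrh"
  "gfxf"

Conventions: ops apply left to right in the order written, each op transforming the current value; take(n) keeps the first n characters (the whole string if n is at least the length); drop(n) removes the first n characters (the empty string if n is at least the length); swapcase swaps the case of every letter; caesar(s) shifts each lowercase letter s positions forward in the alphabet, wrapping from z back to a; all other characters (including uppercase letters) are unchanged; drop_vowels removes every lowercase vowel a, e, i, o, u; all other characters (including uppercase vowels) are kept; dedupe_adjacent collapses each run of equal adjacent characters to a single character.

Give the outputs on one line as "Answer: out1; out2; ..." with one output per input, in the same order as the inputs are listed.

Execution, op by op:
  "kmmdxluhzdl" -> "ldzhulxdmmk" -> "gyucpgsyhhf"
  "crjl" -> "ljrc" -> "gemx"
  "ort" -> "tro" -> "omj"
  "ewug" -> "guwe" -> "bprz"
  "qgctwajrh" -> "hrjawtcgq" -> "cmevroxbl"
  "gfxf" -> "fxfg" -> "asab"

"gyucpgsyhhf"; "gemx"; "omj"; "bprz"; "cmevroxbl"; "asab"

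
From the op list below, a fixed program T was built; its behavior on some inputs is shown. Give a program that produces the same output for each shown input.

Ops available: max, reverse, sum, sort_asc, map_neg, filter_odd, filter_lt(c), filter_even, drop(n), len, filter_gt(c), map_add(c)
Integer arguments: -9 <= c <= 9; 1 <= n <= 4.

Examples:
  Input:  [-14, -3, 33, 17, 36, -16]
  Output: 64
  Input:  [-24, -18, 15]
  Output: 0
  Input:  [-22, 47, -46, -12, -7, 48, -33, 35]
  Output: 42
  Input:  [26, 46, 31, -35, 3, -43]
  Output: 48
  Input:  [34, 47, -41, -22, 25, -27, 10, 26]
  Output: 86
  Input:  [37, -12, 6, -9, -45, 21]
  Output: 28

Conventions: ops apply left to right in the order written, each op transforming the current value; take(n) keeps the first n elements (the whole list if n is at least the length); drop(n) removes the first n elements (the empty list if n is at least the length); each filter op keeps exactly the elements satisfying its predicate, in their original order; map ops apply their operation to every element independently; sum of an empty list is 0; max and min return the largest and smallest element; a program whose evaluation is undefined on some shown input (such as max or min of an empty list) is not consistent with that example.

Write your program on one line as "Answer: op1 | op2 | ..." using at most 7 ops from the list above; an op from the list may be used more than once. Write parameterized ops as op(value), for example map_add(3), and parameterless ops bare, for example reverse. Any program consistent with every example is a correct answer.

filter_gt(-8) | map_add(7) | drop(1) | filter_even | reverse | sum

Check, running the answer program on each example:
  [-14, -3, 33, 17, 36, -16] -> [-3, 33, 17, 36] -> [4, 40, 24, 43] -> [40, 24, 43] -> [40, 24] -> [24, 40] -> 64
  [-24, -18, 15] -> [15] -> [22] -> [] -> [] -> [] -> 0
  [-22, 47, -46, -12, -7, 48, -33, 35] -> [47, -7, 48, 35] -> [54, 0, 55, 42] -> [0, 55, 42] -> [0, 42] -> [42, 0] -> 42
  [26, 46, 31, -35, 3, -43] -> [26, 46, 31, 3] -> [33, 53, 38, 10] -> [53, 38, 10] -> [38, 10] -> [10, 38] -> 48
  [34, 47, -41, -22, 25, -27, 10, 26] -> [34, 47, 25, 10, 26] -> [41, 54, 32, 17, 33] -> [54, 32, 17, 33] -> [54, 32] -> [32, 54] -> 86
  [37, -12, 6, -9, -45, 21] -> [37, 6, 21] -> [44, 13, 28] -> [13, 28] -> [28] -> [28] -> 28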